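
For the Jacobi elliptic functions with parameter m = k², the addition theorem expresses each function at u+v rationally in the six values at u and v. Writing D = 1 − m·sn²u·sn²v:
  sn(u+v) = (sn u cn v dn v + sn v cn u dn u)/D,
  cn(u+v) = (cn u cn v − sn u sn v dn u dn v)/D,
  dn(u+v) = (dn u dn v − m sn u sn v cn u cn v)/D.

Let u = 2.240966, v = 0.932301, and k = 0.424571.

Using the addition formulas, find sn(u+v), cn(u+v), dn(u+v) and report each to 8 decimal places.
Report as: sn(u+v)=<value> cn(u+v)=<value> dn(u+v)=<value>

sn u = 0.857424686283341, cn u = -0.5146094707172754, dn u = 0.9313842304143582
sn v = 0.7906745563568043, cn v = 0.6122366747671776, dn v = 0.9419698493990798
m = k² = 0.180260534041
D = 1 − m·sn²u·sn²v = 0.9171508328581678
sn(u+v) = (sn u·cn v·dn v + sn v·cn u·dn u)/D = 0.115514455175222/0.9171508328581678 = 0.125949245245995
cn(u+v) = (cn u·cn v − sn u·sn v·dn u·dn v)/D = -0.9098472733695488/0.9171508328581678 = -0.9920366866310763
dn(u+v) = (dn u·dn v − m·sn u·sn v·cn u·cn v)/D = 0.915838592585712/0.9171508328581678 = 0.9985692208681026

sn(u+v)=0.12594925 cn(u+v)=-0.99203669 dn(u+v)=0.99856922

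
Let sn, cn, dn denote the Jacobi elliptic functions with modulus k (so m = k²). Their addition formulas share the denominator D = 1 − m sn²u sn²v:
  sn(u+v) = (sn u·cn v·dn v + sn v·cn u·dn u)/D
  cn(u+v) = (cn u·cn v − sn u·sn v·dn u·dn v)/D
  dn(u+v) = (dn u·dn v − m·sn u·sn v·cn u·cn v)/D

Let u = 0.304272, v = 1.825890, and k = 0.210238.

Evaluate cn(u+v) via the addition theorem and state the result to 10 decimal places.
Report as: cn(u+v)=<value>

sn u = 0.2994043730436398, cn u = 0.9541263131275361, dn u = 0.9980169231300469
sn v = 0.9731894247097389, cn v = -0.2300050947981969, dn v = 0.9788453748294931
m = k² = 0.044200016644
D = 1 − m·sn²u·sn²v = 0.9962473896385839
cn(u+v) = (cn u·cn v − sn u·sn v·dn u·dn v)/D = -0.5041015081635124/0.9962473896385839 = -0.5060003302456723

cn(u+v)=-0.5060003302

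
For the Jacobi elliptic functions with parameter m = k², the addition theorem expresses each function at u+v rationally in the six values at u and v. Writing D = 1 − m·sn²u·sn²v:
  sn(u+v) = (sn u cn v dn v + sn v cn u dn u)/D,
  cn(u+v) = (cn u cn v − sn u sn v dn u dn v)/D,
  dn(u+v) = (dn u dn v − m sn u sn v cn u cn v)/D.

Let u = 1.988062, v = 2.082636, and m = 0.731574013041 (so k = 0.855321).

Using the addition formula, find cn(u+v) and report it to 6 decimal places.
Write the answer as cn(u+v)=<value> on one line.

sn u = 0.9974825007054407, cn u = 0.07091305088924385, dn u = 0.5216366786478339
sn v = 0.9997620086729904, cn v = 0.02181572859538608, dn v = 0.5184343372724076
m = k² = 0.731574013041
D = 1 − m·sn²u·sn²v = 0.2724512487603314
cn(u+v) = (cn u·cn v − sn u·sn v·dn u·dn v)/D = -0.2681423285898666/0.2724512487603314 = -0.9841846194867132

cn(u+v)=-0.984185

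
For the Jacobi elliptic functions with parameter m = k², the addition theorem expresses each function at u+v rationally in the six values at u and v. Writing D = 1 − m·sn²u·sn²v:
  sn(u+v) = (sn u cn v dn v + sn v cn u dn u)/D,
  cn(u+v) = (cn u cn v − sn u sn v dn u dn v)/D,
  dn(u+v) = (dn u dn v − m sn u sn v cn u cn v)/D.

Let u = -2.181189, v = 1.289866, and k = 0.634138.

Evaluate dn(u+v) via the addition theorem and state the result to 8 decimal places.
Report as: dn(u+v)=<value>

dn(u+v)=0.87896578

sn u = -0.9510139097439885, cn u = -0.3091480931098441, dn u = 0.7976852008947175
sn v = 0.9271260588883518, cn v = 0.3747496109806551, dn v = 0.8089148147857747
m = k² = 0.402131003044
D = 1 − m·sn²u·sn²v = 0.6873784792675443
dn(u+v) = (dn u·dn v − m·sn u·sn v·cn u·cn v)/D = 0.604182162878982/0.6873784792675443 = 0.8789657824649754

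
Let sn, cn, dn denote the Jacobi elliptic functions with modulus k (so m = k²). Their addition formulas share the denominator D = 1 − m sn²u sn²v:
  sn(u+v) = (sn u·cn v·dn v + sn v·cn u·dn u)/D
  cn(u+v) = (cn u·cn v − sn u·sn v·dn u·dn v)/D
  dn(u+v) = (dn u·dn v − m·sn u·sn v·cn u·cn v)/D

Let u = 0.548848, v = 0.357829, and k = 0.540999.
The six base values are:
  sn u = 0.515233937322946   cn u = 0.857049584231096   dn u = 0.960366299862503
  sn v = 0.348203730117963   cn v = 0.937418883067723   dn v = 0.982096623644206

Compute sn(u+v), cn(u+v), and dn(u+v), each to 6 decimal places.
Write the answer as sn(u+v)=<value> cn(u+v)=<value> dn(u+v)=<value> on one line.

m = k² = 0.292679918001
D = 1 − m·sn²u·sn²v = 0.990579614275696
sn(u+v) = (sn u·cn v·dn v + sn v·cn u·dn u)/D = 0.7609429316282844/0.990579614275696 = 0.7681794786224022
cn(u+v) = (cn u·cn v − sn u·sn v·dn u·dn v)/D = 0.6342033010191123/0.990579614275696 = 0.640234557504837
dn(u+v) = (dn u·dn v − m·sn u·sn v·cn u·cn v)/D = 0.9009862962793168/0.990579614275696 = 0.909554651937907

sn(u+v)=0.768179 cn(u+v)=0.640235 dn(u+v)=0.909555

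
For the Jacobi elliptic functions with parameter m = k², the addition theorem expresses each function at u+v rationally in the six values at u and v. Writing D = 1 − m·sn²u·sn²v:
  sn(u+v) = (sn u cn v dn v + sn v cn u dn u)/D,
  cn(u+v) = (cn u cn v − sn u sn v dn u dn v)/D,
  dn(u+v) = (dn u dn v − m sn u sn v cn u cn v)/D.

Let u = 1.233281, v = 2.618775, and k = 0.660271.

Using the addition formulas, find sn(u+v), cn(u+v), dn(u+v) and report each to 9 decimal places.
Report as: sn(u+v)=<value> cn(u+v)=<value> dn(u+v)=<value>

sn u = 0.9056384617879334, cn u = 0.4240506768422684, dn u = 0.8015208611046914
sn v = 0.8020019505737122, cn v = -0.5973214137095379, dn v = 0.8482858241394505
m = k² = 0.435957793441
D = 1 − m·sn²u·sn²v = 0.7700120873362725
sn(u+v) = (sn u·cn v·dn v + sn v·cn u·dn u)/D = -0.186297558683286/0.7700120873362725 = -0.2419410834546132
cn(u+v) = (cn u·cn v − sn u·sn v·dn u·dn v)/D = -0.7471357535766916/0.7700120873362725 = -0.9702909420049266
dn(u+v) = (dn u·dn v − m·sn u·sn v·cn u·cn v)/D = 0.760123623666458/0.7700120873362725 = 0.9871580409808605

sn(u+v)=-0.241941083 cn(u+v)=-0.970290942 dn(u+v)=0.987158041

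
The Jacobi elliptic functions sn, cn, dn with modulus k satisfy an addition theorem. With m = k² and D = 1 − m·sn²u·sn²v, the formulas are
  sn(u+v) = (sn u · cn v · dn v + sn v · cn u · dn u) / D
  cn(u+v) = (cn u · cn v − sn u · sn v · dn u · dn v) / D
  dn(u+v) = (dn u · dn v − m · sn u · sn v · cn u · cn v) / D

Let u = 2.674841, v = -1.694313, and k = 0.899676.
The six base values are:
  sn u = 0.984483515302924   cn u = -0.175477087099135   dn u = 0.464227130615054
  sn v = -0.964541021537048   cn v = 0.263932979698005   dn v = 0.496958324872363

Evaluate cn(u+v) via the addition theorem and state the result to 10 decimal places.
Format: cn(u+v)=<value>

cn(u+v)=0.6394628706

m = k² = 0.809416904976
D = 1 − m·sn²u·sn²v = 0.2701551077430676
cn(u+v) = (cn u·cn v − sn u·sn v·dn u·dn v)/D = 0.1727541606990183/0.2701551077430676 = 0.6394628705792119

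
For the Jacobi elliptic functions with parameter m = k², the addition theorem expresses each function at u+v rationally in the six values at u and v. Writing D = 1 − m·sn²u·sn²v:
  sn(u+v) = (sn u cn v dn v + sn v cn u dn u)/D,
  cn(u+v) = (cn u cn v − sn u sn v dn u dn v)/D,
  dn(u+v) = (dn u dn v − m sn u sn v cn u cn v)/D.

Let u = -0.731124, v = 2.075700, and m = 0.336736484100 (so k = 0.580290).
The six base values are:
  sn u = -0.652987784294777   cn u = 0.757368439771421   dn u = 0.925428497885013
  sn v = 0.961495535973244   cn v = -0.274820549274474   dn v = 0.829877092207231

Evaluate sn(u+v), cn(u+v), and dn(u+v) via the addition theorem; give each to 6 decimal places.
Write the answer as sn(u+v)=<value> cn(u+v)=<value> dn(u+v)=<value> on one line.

m = k² = 0.3367364841
D = 1 − m·sn²u·sn²v = 0.8672621340275126
sn(u+v) = (sn u·cn v·dn v + sn v·cn u·dn u)/D = 0.8228280775080213/0.8672621340275126 = 0.9487651371181833
cn(u+v) = (cn u·cn v − sn u·sn v·dn u·dn v)/D = 0.2740393475076325/0.8672621340275126 = 0.3159821428326525
dn(u+v) = (dn u·dn v − m·sn u·sn v·cn u·cn v)/D = 0.7239872266174324/0.8672621340275126 = 0.834796306919662

sn(u+v)=0.948765 cn(u+v)=0.315982 dn(u+v)=0.834796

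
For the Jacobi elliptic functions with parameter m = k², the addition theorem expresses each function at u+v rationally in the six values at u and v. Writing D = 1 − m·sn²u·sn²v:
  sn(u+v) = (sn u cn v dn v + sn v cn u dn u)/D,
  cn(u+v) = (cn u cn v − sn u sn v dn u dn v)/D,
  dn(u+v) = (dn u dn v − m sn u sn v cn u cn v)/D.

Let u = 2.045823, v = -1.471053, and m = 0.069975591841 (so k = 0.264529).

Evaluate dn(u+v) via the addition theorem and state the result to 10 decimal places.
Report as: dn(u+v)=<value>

sn u = 0.9083508367984682, cn u = -0.4182089875738236, dn u = 0.97070234995721
sn v = -0.9923451927773959, cn v = 0.1234950135495068, dn v = 0.9649308820820951
m = k² = 0.069975591841
D = 1 − m·sn²u·sn²v = 0.9431435994638774
dn(u+v) = (dn u·dn v − m·sn u·sn v·cn u·cn v)/D = 0.9334030147848553/0.9431435994638774 = 0.9896722146186868

dn(u+v)=0.9896722146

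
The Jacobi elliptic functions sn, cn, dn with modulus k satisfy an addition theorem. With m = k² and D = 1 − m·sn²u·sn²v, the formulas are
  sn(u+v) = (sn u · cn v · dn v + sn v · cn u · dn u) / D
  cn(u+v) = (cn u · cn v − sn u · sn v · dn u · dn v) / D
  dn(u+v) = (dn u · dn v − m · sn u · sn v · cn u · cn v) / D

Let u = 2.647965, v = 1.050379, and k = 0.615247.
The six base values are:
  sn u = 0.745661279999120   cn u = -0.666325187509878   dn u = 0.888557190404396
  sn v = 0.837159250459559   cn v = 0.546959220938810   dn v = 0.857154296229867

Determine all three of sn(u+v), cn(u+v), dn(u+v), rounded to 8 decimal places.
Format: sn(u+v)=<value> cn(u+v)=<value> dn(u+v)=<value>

sn(u+v)=-0.17134121 cn(u+v)=-0.98521175 dn(u+v)=0.99442809

m = k² = 0.378528871009
D = 1 − m·sn²u·sn²v = 0.8524978487069369
sn(u+v) = (sn u·cn v·dn v + sn v·cn u·dn u)/D = -0.1460680144536732/0.8524978487069369 = -0.1713412117992183
cn(u+v) = (cn u·cn v − sn u·sn v·dn u·dn v)/D = -0.8398908960118076/0.8524978487069369 = -0.9852117483765485
dn(u+v) = (dn u·dn v − m·sn u·sn v·cn u·cn v)/D = 0.8477478051977679/0.8524978487069369 = 0.9944280873947378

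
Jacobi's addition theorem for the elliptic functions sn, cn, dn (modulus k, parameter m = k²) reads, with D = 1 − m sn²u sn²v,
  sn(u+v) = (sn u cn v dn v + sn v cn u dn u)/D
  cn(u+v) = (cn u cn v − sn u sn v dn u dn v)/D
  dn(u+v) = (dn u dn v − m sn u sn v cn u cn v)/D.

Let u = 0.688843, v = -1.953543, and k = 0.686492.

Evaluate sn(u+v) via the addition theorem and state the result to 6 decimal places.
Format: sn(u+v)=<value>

sn u = 0.6175805650309835, cn u = 0.7865076259617647, dn u = 0.9056789868850134
sn v = -0.9959889473731792, cn v = -0.0894763472123576, dn v = 0.7297271678972019
m = k² = 0.471271266064
D = 1 − m·sn²u·sn²v = 0.8216934733438524
sn(u+v) = (sn u·cn v·dn v + sn v·cn u·dn u)/D = -0.7497901494446987/0.8216934733438524 = -0.912493738563426

sn(u+v)=-0.912494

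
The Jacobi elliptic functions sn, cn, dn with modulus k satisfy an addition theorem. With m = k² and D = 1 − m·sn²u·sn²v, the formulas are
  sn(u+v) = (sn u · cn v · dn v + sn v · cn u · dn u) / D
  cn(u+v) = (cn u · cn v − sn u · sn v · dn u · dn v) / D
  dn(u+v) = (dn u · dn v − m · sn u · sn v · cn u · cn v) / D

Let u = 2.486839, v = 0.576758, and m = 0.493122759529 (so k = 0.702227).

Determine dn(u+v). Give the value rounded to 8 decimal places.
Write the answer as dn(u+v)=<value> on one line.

sn u = 0.8918602459648342, cn u = -0.4523110673723842, dn u = 0.7795915013571999
sn v = 0.5329598142401951, cn v = 0.8461405535755018, dn v = 0.9273243078742387
m = k² = 0.493122759529
D = 1 − m·sn²u·sn²v = 0.8885865590785067
dn(u+v) = (dn u·dn v − m·sn u·sn v·cn u·cn v)/D = 0.8126410892873108/0.8885865590785067 = 0.9145322771143941

dn(u+v)=0.91453228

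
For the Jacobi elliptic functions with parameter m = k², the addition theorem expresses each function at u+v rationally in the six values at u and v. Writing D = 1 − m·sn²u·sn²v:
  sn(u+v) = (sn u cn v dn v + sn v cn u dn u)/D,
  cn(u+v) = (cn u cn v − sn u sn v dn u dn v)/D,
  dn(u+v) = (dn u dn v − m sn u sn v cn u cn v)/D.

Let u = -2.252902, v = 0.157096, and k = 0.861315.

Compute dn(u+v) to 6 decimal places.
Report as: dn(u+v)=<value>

sn u = -0.9984134568092372, cn u = -0.05630780818172108, dn u = 0.5103808386661179
sn v = 0.1559799026775927, cn v = 0.9877602289830709, dn v = 0.9909342362679498
m = k² = 0.741863529225
D = 1 − m·sn²u·sn²v = 0.982007887288625
dn(u+v) = (dn u·dn v − m·sn u·sn v·cn u·cn v)/D = 0.4993281050689403/0.982007887288625 = 0.5084766747114539

dn(u+v)=0.508477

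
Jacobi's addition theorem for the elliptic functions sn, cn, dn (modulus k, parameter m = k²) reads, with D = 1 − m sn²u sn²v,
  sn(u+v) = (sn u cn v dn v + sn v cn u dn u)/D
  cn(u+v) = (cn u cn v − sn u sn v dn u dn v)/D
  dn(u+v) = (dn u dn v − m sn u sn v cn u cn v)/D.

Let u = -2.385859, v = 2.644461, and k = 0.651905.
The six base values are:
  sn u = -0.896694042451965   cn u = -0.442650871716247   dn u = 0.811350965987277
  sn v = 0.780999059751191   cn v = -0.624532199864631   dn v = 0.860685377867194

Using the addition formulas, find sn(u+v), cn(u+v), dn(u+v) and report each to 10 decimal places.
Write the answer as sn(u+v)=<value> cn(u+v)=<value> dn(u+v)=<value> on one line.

m = k² = 0.424980129025
D = 1 − m·sn²u·sn²v = 0.7915709664378531
sn(u+v) = (sn u·cn v·dn v + sn v·cn u·dn u)/D = 0.2015040487663239/0.7915709664378531 = 0.2545622026450918
cn(u+v) = (cn u·cn v − sn u·sn v·dn u·dn v)/D = 0.765493770868278/0.7915709664378531 = 0.9670564021733578
dn(u+v) = (dn u·dn v − m·sn u·sn v·cn u·cn v)/D = 0.7805951268337866/0.7915709664378531 = 0.9861341053810262

sn(u+v)=0.2545622026 cn(u+v)=0.9670564022 dn(u+v)=0.9861341054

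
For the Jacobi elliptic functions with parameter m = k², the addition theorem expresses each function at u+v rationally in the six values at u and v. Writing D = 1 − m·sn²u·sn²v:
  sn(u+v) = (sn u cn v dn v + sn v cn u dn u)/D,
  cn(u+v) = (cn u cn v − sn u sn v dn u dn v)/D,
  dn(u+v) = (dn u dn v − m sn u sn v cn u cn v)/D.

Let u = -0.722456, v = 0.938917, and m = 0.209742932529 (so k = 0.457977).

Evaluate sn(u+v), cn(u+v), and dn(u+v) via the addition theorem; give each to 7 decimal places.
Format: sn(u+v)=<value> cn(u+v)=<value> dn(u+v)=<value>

sn(u+v)=0.2144317 cn(u+v)=0.9767390 dn(u+v)=0.9951662

sn u = -0.6523055419120117, cn u = 0.7579561200959306, dn u = 0.9543342462967611
sn v = 0.7924120147271201, cn v = 0.6099862284643042, dn v = 0.931825567773516
m = k² = 0.209742932529
D = 1 − m·sn²u·sn²v = 0.9439608452778614
sn(u+v) = (sn u·cn v·dn v + sn v·cn u·dn u)/D = 0.2024150982142569/0.9439608452778614 = 0.214431667612945
cn(u+v) = (cn u·cn v − sn u·sn v·dn u·dn v)/D = 0.9220033651959234/0.9439608452778614 = 0.9767389927328239
dn(u+v) = (dn u·dn v − m·sn u·sn v·cn u·cn v)/D = 0.9393979544561184/0.9439608452778614 = 0.995166228721701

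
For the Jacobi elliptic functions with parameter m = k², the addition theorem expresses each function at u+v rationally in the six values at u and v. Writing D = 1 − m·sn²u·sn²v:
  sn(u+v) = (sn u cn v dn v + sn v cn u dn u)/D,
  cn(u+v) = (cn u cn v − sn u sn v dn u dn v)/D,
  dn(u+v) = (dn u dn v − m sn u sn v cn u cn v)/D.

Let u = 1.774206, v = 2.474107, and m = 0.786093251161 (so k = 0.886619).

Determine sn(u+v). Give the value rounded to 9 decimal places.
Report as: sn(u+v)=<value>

sn u = 0.9769981848801165, cn u = 0.2132476183711268, dn u = 0.4996538633210718
sn v = 0.9933565141732994, cn v = -0.1150775206088125, dn v = 0.4736210010629737
m = k² = 0.786093251161
D = 1 − m·sn²u·sn²v = 0.2595906921883299
sn(u+v) = (sn u·cn v·dn v + sn v·cn u·dn u)/D = 0.05259267339334623/0.2595906921883299 = 0.2025984558613946

sn(u+v)=0.202598456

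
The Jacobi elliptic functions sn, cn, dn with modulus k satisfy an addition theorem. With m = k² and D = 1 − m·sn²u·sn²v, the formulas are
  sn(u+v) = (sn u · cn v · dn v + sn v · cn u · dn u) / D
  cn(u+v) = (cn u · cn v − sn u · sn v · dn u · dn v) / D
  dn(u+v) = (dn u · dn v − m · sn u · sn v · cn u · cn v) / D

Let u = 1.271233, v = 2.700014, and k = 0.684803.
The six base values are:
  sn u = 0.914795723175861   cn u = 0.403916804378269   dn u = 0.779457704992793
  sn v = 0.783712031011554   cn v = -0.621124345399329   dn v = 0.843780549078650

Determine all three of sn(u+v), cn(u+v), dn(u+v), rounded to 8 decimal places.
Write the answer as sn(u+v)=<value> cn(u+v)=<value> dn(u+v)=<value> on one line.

m = k² = 0.468955148809
D = 1 − m·sn²u·sn²v = 0.7589580749133056
sn(u+v) = (sn u·cn v·dn v + sn v·cn u·dn u)/D = -0.2326968945141312/0.7589580749133056 = -0.3066004595058979
cn(u+v) = (cn u·cn v − sn u·sn v·dn u·dn v)/D = -0.722405367338581/0.7589580749133056 = -0.9518383046666972
dn(u+v) = (dn u·dn v − m·sn u·sn v·cn u·cn v)/D = 0.7420407326416712/0.7589580749133056 = 0.9777097802489725

sn(u+v)=-0.30660046 cn(u+v)=-0.95183830 dn(u+v)=0.97770978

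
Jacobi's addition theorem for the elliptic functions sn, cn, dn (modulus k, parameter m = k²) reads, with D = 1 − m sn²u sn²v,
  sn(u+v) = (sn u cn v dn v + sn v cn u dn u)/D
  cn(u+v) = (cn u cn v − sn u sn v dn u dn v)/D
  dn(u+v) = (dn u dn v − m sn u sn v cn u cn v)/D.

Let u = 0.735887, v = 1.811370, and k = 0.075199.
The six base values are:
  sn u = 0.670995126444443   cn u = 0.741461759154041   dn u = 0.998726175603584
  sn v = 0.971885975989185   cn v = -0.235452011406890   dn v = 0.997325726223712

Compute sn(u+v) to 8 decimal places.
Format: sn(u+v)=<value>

sn(u+v)=0.56348882

m = k² = 0.005654889601
D = 1 − m·sn²u·sn²v = 0.9975951195423195
sn(u+v) = (sn u·cn v·dn v + sn v·cn u·dn u)/D = 0.5621336955816799/0.9975951195423195 = 0.5634888188302061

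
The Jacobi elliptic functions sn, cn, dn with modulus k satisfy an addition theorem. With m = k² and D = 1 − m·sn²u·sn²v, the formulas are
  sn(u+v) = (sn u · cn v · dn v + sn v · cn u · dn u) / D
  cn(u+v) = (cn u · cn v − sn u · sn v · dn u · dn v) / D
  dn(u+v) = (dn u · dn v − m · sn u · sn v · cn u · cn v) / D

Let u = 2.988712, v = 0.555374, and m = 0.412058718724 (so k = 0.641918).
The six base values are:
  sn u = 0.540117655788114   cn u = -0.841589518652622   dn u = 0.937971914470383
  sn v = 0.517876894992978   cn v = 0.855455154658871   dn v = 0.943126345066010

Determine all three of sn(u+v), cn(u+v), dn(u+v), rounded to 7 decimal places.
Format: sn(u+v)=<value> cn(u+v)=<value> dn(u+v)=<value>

sn(u+v)=0.0278609 cn(u+v)=-0.9996118 dn(u+v)=0.9998401

m = k² = 0.412058718724
D = 1 − m·sn²u·sn²v = 0.9677604532991233
sn(u+v) = (sn u·cn v·dn v + sn v·cn u·dn u)/D = 0.0269627029380686/0.9677604532991233 = 0.02786092658172998
cn(u+v) = (cn u·cn v − sn u·sn v·dn u·dn v)/D = -0.9673847774386354/0.9677604532991233 = -0.9996118090388926
dn(u+v) = (dn u·dn v − m·sn u·sn v·cn u·cn v)/D = 0.967605670453552/0.9677604532991233 = 0.9998400607866919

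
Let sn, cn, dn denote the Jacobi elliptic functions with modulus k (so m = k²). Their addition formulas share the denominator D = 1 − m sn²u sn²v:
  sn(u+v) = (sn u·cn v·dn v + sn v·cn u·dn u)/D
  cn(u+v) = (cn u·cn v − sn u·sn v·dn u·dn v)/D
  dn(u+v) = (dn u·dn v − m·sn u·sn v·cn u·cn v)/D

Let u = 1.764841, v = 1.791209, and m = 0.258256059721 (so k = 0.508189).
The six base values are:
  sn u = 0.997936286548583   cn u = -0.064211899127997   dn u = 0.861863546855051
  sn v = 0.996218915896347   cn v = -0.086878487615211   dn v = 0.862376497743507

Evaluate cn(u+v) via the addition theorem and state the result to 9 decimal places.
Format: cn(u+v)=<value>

m = k² = 0.258256059721
D = 1 − m·sn²u·sn²v = 0.7447500197552604
cn(u+v) = (cn u·cn v − sn u·sn v·dn u·dn v)/D = -0.7333338831774728/0.7447500197552604 = -0.9846711832494624

cn(u+v)=-0.984671183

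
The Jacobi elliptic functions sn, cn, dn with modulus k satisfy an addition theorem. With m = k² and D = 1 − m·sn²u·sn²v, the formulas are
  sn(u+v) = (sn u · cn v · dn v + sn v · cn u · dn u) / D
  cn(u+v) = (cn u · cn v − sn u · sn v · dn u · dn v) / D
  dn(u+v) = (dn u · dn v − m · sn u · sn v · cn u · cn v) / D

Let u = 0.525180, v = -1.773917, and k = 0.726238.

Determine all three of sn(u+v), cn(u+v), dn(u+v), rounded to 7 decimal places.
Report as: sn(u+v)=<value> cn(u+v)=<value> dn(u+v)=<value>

sn(u+v)=-0.9016452 cn(u+v)=0.4324766 dn(u+v)=0.7557944

sn u = 0.4909668132433882, cn u = 0.8711782758388962, dn u = 0.9342729007905475
sn v = -0.9974349042570999, cn v = 0.07157940883822595, dn v = 0.6894060277083253
m = k² = 0.527421632644
D = 1 − m·sn²u·sn²v = 0.8735172391626987
sn(u+v) = (sn u·cn v·dn v + sn v·cn u·dn u)/D = -0.7876026018258834/0.8735172391626987 = -0.9016451725449999
cn(u+v) = (cn u·cn v − sn u·sn v·dn u·dn v)/D = 0.3777757386486357/0.8735172391626987 = 0.4324765691066944
dn(u+v) = (dn u·dn v − m·sn u·sn v·cn u·cn v)/D = 0.6601994467411614/0.8735172391626987 = 0.7557944103930783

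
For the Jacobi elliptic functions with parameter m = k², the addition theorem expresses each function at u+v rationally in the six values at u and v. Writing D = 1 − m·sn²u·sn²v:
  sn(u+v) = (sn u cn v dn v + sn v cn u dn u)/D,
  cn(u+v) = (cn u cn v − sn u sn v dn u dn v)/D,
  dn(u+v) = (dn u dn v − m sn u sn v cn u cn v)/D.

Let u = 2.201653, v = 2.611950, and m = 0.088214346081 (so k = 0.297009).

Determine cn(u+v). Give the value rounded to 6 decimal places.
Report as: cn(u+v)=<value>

sn u = 0.841723732842624, cn u = -0.5399084714740814, dn u = 0.9682459594110611
sn v = 0.5643138856813735, cn v = -0.825560317861263, dn v = 0.9858540090893102
m = k² = 0.088214346081
D = 1 − m·sn²u·sn²v = 0.980096940666039
cn(u+v) = (cn u·cn v − sn u·sn v·dn u·dn v)/D = -0.007680396499324067/0.980096940666039 = -0.007836364119354094

cn(u+v)=-0.007836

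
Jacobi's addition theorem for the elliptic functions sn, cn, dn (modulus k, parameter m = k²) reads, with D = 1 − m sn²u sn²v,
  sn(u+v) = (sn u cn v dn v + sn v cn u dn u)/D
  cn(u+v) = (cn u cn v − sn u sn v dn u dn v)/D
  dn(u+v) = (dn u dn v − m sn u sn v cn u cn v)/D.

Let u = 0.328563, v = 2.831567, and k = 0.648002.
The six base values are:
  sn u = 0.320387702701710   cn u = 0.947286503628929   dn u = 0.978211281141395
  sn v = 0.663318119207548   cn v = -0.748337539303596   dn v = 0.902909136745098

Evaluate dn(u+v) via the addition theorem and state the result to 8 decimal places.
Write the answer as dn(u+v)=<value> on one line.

dn(u+v)=0.96479301

m = k² = 0.419906592004
D = 1 − m·sn²u·sn²v = 0.9810352077021128
dn(u+v) = (dn u·dn v − m·sn u·sn v·cn u·cn v)/D = 0.9464959158445111/0.9810352077021128 = 0.9647930149841377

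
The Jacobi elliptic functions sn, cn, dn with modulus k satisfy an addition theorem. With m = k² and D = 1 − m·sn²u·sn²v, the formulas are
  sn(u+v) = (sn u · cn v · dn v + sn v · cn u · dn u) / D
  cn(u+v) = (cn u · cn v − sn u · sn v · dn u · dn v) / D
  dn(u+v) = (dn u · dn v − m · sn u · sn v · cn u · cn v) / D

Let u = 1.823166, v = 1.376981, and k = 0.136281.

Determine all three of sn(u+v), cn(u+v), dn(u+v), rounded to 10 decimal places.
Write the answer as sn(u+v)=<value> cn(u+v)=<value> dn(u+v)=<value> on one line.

sn u = 0.9706787318824183, cn u = -0.2403805305575729, dn u = 0.9912117133667938
sn v = 0.9801987374601154, cn v = 0.198016249539263, dn v = 0.9910377012376161
m = k² = 0.018572510961
D = 1 − m·sn²u·sn²v = 0.9831868174225193
sn(u+v) = (sn u·cn v·dn v + sn v·cn u·dn u)/D = -0.04306247328165163/0.9831868174225193 = -0.04379887170837214
cn(u+v) = (cn u·cn v − sn u·sn v·dn u·dn v)/D = -0.9822433208468711/0.9831868174225193 = -0.9990403689726825
dn(u+v) = (dn u·dn v − m·sn u·sn v·cn u·cn v)/D = 0.983169302573874/0.9831868174225193 = 0.9999821856351865

sn(u+v)=-0.0437988717 cn(u+v)=-0.9990403690 dn(u+v)=0.9999821856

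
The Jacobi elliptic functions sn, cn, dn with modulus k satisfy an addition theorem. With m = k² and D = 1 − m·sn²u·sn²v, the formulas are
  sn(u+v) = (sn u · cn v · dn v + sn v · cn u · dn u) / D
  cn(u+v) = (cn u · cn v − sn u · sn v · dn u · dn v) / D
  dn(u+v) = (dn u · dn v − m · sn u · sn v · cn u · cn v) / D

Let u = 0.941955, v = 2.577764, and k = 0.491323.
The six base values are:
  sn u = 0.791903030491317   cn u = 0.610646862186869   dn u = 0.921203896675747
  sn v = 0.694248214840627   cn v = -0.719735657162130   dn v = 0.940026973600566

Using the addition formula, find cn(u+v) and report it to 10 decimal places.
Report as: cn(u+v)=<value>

cn(u+v)=-0.9876502910

m = k² = 0.241398290329
D = 1 − m·sn²u·sn²v = 0.9270361497673543
cn(u+v) = (cn u·cn v − sn u·sn v·dn u·dn v)/D = -0.9155875231227741/0.9270361497673543 = -0.9876502910404808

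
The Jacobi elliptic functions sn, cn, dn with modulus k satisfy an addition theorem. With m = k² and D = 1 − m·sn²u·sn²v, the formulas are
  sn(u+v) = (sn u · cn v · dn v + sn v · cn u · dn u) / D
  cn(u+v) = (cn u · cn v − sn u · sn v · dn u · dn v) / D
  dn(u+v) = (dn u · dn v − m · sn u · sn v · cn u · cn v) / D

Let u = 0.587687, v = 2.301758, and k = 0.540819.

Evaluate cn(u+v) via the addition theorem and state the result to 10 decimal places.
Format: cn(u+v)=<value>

sn u = 0.5467582723638944, cn u = 0.8372905060978832, dn u = 0.9552817014816289
sn v = 0.8745487360060079, cn v = -0.4849376334646487, dn v = 0.8810771506083066
m = k² = 0.292485190761
D = 1 − m·sn²u·sn²v = 0.9331251779223841
cn(u+v) = (cn u·cn v − sn u·sn v·dn u·dn v)/D = -0.8084955796507654/0.9331251779223841 = -0.8664385001923234

cn(u+v)=-0.8664385002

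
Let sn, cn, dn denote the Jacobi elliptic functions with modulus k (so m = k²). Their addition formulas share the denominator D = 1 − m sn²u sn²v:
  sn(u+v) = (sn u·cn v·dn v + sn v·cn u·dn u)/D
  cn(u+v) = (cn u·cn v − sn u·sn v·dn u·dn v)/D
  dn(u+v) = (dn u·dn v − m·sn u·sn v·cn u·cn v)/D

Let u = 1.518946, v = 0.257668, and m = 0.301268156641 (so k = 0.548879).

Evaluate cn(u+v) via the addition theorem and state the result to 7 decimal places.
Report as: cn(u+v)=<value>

cn(u+v)=-0.0517978

sn u = 0.986600525267966, cn u = 0.16315453883044, dn u = 0.8406850908602293
sn v = 0.2540072528460107, cn v = 0.9672023136353752, dn v = 0.9902334439838492
m = k² = 0.301268156641
D = 1 − m·sn²u·sn²v = 0.9810796942674985
cn(u+v) = (cn u·cn v − sn u·sn v·dn u·dn v)/D = -0.05081773153067442/0.9810796942674985 = -0.05179776100515092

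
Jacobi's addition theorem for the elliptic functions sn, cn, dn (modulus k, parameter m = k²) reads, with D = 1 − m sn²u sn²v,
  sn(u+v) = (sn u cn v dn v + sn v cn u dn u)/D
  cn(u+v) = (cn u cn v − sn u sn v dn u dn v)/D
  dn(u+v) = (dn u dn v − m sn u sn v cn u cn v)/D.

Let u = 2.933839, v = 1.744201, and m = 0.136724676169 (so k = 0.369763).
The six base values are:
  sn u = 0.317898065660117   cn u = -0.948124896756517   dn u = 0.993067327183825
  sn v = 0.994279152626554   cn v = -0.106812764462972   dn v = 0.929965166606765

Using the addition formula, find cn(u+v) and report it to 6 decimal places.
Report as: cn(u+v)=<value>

cn(u+v)=-0.193273

m = k² = 0.136724676169
D = 1 − m·sn²u·sn²v = 0.986340357248755
cn(u+v) = (cn u·cn v − sn u·sn v·dn u·dn v)/D = -0.1906331989896641/0.986340357248755 = -0.1932732424346968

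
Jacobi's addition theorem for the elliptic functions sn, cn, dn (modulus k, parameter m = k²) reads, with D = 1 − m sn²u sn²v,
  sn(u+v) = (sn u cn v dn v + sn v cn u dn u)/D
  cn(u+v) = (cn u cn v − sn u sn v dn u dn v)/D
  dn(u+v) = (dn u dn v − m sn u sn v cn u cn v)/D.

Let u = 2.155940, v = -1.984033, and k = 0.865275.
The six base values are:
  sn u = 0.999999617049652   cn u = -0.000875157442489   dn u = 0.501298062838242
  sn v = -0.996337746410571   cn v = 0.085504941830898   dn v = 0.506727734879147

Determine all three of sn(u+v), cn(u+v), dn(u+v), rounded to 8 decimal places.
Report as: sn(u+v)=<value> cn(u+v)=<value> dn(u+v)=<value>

sn(u+v)=0.17044129 cn(u+v)=0.98536783 dn(u+v)=0.98906525

m = k² = 0.748700825625
D = 1 − m·sn²u·sn²v = 0.2567735665337206
sn(u+v) = (sn u·cn v·dn v + sn v·cn u·dn u)/D = 0.04376481694857796/0.2567735665337206 = 0.1704412862249611
cn(u+v) = (cn u·cn v − sn u·sn v·dn u·dn v)/D = 0.2530164130405466/0.2567735665337206 = 0.9853678338316006
dn(u+v) = (dn u·dn v − m·sn u·sn v·cn u·cn v)/D = 0.2539658115852112/0.2567735665337206 = 0.989065249252825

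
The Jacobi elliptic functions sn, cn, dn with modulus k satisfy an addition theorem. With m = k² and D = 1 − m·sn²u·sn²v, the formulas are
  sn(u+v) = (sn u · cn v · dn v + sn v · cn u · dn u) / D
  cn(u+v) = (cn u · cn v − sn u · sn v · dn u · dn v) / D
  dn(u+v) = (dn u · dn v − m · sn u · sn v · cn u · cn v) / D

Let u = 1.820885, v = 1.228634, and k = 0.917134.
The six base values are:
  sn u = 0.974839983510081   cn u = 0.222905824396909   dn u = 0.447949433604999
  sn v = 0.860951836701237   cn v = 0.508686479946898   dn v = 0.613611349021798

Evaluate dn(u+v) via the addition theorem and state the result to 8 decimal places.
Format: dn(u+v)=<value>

dn(u+v)=0.47808616

m = k² = 0.841134773956
D = 1 − m·sn²u·sn²v = 0.4074977977616088
dn(u+v) = (dn u·dn v − m·sn u·sn v·cn u·cn v)/D = 0.1948190582127266/0.4074977977616088 = 0.4780861621409255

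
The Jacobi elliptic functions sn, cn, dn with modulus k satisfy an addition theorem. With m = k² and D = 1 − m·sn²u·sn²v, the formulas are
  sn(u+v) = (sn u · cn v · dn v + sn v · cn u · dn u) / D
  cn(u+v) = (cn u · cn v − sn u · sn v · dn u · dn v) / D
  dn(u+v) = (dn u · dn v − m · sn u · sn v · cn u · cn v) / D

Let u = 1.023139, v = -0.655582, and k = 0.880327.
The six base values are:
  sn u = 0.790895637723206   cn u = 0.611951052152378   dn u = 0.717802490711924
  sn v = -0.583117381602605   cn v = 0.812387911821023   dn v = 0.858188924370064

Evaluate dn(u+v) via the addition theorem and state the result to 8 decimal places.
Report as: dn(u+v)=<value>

dn(u+v)=0.95033691

m = k² = 0.774975626929
D = 1 − m·sn²u·sn²v = 0.8351691953980619
dn(u+v) = (dn u·dn v − m·sn u·sn v·cn u·cn v)/D = 0.7936921129321028/0.8351691953980619 = 0.950336910539199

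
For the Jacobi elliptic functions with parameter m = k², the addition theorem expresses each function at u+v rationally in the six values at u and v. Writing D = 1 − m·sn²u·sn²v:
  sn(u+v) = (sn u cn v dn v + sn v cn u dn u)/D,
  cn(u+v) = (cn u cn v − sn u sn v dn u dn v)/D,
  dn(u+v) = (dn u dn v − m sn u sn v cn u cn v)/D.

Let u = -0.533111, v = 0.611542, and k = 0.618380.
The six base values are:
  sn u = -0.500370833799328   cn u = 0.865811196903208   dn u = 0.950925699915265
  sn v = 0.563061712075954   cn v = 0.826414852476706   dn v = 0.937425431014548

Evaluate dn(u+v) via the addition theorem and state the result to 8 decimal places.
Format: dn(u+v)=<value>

m = k² = 0.3823938244
D = 1 − m·sn²u·sn²v = 0.9696466355043033
dn(u+v) = (dn u·dn v − m·sn u·sn v·cn u·cn v)/D = 0.968508760279601/0.9696466355043033 = 0.9988265052617746

dn(u+v)=0.99882651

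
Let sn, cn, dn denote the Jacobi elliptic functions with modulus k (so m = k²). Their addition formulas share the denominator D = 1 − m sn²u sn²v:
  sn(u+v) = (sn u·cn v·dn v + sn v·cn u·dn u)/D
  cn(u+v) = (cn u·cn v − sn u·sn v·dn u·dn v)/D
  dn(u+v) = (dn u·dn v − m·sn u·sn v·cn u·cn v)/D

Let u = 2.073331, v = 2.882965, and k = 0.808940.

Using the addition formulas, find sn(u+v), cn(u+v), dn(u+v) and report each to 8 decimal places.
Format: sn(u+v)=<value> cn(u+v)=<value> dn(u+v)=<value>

sn(u+v)=-0.75594527 cn(u+v)=-0.65463482 dn(u+v)=0.79123333

sn u = 0.9993728461514561, cn u = -0.03541065341303323, dn u = 0.5885886660552182
sn v = 0.8513702190605952, cn v = -0.5245652963137327, dn v = 0.7250393663384049
m = k² = 0.6543839236
D = 1 − m·sn²u·sn²v = 0.526276836795233
sn(u+v) = (sn u·cn v·dn v + sn v·cn u·dn u)/D = -0.3978364857093306/0.526276836795233 = -0.7559452704245146
cn(u+v) = (cn u·cn v − sn u·sn v·dn u·dn v)/D = -0.3445191425532781/0.526276836795233 = -0.6546348204325886
dn(u+v) = (dn u·dn v − m·sn u·sn v·cn u·cn v)/D = 0.4164077728753766/0.526276836795233 = 0.7912333277122645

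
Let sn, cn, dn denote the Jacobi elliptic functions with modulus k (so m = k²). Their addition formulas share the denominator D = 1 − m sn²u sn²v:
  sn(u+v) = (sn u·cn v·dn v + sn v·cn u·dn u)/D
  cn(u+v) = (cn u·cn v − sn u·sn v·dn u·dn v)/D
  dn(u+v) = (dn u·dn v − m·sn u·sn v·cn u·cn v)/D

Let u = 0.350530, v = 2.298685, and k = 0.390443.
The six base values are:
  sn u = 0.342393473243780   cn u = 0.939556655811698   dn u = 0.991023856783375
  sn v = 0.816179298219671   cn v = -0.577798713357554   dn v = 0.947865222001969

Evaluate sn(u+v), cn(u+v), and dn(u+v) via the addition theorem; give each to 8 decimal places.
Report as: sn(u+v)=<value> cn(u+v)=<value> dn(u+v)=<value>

m = k² = 0.152445736249
D = 1 − m·sn²u·sn²v = 0.9880947810453427
sn(u+v) = (sn u·cn v·dn v + sn v·cn u·dn u)/D = 0.5724429161140317/0.9880947810453427 = 0.57934008669535
cn(u+v) = (cn u·cn v − sn u·sn v·dn u·dn v)/D = -0.805382147877582/0.9880947810453427 = -0.8150859242729103
dn(u+v) = (dn u·dn v − m·sn u·sn v·cn u·cn v)/D = 0.962484398317256/0.9880947810453427 = 0.9740810464548831

sn(u+v)=0.57934009 cn(u+v)=-0.81508592 dn(u+v)=0.97408105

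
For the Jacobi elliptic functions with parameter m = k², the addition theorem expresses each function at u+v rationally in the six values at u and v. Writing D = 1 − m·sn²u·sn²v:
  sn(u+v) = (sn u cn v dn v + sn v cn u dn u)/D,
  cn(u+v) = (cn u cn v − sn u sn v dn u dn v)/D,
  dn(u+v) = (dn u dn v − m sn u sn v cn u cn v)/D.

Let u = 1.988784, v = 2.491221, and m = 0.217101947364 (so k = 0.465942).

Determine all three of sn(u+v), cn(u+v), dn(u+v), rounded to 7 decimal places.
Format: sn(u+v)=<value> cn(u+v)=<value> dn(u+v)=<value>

sn u = 0.9597846221346807, cn u = -0.2807373846030986, dn u = 0.8944320054817668
sn v = 0.7356323294143821, cn v = -0.6773810418961915, dn v = 0.9394222757400927
m = k² = 0.217101947364
D = 1 − m·sn²u·sn²v = 0.89177367584305
sn(u+v) = (sn u·cn v·dn v + sn v·cn u·dn u)/D = -0.7954735584481385/0.89177367584305 = -0.8920128279141308
cn(u+v) = (cn u·cn v − sn u·sn v·dn u·dn v)/D = -0.4030906929420243/0.89177367584305 = -0.4520100826714325
dn(u+v) = (dn u·dn v − m·sn u·sn v·cn u·cn v)/D = 0.8110998171148191/0.89177367584305 = 0.9095355010878015

sn(u+v)=-0.8920128 cn(u+v)=-0.4520101 dn(u+v)=0.9095355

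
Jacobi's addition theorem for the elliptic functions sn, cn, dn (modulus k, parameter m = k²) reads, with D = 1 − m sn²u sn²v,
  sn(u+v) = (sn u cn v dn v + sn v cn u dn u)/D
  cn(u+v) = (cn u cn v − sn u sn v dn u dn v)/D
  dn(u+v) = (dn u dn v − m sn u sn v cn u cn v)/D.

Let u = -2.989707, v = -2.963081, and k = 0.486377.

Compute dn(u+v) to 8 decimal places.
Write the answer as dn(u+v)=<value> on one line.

dn(u+v)=0.94394993

sn u = -0.3573956163804245, cn u = -0.9339530895029238, dn u = 0.9847758506782958
sn v = -0.3817324398512831, cn v = -0.9242728733253976, dn v = 0.9826129357041872
m = k² = 0.236562586129
D = 1 − m·sn²u·sn²v = 0.9955968585397742
dn(u+v) = (dn u·dn v − m·sn u·sn v·cn u·cn v)/D = 0.9397935854326713/0.9955968585397742 = 0.9439499305080686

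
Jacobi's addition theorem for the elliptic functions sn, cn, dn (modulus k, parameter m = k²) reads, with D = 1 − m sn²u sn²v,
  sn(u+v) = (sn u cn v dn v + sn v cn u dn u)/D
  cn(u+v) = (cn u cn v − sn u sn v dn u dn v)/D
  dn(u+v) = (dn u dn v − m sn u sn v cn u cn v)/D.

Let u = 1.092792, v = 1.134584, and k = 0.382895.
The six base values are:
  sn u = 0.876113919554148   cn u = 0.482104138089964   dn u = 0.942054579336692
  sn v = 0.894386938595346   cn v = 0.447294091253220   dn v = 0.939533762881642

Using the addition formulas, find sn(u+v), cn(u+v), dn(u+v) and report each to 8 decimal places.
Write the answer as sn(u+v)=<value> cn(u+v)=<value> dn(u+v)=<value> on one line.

m = k² = 0.146608581025
D = 1 − m·sn²u·sn²v = 0.9099815672056074
sn(u+v) = (sn u·cn v·dn v + sn v·cn u·dn u)/D = 0.7743873301655889/0.9099815672056074 = 0.8509923256397331
cn(u+v) = (cn u·cn v − sn u·sn v·dn u·dn v)/D = -0.4779024121439277/0.9099815672056074 = -0.5251781237849483
dn(u+v) = (dn u·dn v − m·sn u·sn v·cn u·cn v)/D = 0.860319036032299/0.9099815672056074 = 0.9454246844517816

sn(u+v)=0.85099233 cn(u+v)=-0.52517812 dn(u+v)=0.94542468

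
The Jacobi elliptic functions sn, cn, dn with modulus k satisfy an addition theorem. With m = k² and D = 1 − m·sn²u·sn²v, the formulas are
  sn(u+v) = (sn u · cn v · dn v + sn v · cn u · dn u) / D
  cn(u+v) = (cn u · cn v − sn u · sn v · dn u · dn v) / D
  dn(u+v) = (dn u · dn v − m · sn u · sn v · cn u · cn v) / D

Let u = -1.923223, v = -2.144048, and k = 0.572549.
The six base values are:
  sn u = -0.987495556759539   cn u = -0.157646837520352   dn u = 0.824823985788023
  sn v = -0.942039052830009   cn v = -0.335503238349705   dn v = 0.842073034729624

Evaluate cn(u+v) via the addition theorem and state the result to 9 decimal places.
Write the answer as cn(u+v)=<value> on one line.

cn(u+v)=-0.828169500

m = k² = 0.327812357401
D = 1 − m·sn²u·sn²v = 0.716316918638594
cn(u+v) = (cn u·cn v − sn u·sn v·dn u·dn v)/D = -0.5932318245297842/0.716316918638594 = -0.8281695002503349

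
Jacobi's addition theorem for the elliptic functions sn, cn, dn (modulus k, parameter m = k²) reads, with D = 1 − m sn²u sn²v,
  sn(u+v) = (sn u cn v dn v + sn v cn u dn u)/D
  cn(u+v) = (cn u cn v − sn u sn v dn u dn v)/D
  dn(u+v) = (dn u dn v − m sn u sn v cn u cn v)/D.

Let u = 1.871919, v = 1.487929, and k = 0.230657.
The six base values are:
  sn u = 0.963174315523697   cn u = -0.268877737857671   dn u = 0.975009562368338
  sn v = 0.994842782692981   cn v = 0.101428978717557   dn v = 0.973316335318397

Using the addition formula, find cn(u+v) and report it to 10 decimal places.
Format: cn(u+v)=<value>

cn(u+v)=-0.9847049313

m = k² = 0.053202651649
D = 1 − m·sn²u·sn²v = 0.9511514168629813
cn(u+v) = (cn u·cn v − sn u·sn v·dn u·dn v)/D = -0.9366034906013332/0.9511514168629813 = -0.9847049313035468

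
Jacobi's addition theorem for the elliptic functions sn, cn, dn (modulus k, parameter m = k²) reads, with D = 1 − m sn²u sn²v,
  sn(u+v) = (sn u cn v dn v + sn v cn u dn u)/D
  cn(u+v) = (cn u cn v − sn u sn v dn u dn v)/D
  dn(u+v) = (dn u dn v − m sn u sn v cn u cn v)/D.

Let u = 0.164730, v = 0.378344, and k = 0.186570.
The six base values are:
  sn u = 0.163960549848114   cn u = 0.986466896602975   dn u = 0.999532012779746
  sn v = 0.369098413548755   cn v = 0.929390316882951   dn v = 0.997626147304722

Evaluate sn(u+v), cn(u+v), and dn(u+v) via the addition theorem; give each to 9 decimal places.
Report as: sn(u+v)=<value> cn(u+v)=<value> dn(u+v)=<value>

m = k² = 0.0348083649
D = 1 − m·sn²u·sn²v = 0.9998725186328738
sn(u+v) = (sn u·cn v·dn v + sn v·cn u·dn u)/D = 0.5159545825918715/0.9998725186328738 = 0.5160203655735398
cn(u+v) = (cn u·cn v − sn u·sn v·dn u·dn v)/D = 0.8564671168350214/0.9998725186328738 = 0.8565763143546233
dn(u+v) = (dn u·dn v − m·sn u·sn v·cn u·cn v)/D = 0.9952279884204068/0.9998725186328738 = 0.9953548776209816

sn(u+v)=0.516020366 cn(u+v)=0.856576314 dn(u+v)=0.995354878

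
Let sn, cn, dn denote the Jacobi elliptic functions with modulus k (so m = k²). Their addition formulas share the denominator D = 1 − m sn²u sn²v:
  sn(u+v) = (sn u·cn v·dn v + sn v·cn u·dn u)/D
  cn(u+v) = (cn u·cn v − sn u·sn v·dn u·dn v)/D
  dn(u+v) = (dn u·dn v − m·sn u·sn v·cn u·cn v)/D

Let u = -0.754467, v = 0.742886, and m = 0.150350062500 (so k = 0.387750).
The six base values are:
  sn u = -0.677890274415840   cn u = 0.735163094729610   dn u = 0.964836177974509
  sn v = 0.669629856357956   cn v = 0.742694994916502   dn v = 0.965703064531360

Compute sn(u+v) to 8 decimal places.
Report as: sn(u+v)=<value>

sn(u+v)=-0.01158070

m = k² = 0.1503500625
D = 1 − m·sn²u·sn²v = 0.9690192421372167
sn(u+v) = (sn u·cn v·dn v + sn v·cn u·dn u)/D = -0.01122192327966375/0.9690192421372167 = -0.01158070221073555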